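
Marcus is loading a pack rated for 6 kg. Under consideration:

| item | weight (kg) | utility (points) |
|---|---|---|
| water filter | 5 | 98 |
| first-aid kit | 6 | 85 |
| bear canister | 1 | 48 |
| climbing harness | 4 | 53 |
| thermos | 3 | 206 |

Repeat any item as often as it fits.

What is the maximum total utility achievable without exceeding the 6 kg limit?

412

By utility per kg: thermos 68.67, bear canister 48.00, water filter 19.60, first-aid kit 14.17 lead.
Taking 2×thermos: 6 kg used, 412 in utility.
Every other selection either busts 6 kg or fails to beat 412.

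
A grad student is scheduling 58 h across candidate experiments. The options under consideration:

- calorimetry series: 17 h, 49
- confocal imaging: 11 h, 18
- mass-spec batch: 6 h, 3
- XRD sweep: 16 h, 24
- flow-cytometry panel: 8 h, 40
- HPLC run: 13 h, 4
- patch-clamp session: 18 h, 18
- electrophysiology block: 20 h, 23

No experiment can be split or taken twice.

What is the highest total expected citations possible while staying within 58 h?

134

The ratio ordering already packs tightly: calorimetry series + confocal imaging + mass-spec batch + XRD sweep + flow-cytometry panel, 58 h, 134.
Next best is calorimetry series + confocal imaging + XRD sweep + flow-cytometry panel at 131 (52 h) — short by 3.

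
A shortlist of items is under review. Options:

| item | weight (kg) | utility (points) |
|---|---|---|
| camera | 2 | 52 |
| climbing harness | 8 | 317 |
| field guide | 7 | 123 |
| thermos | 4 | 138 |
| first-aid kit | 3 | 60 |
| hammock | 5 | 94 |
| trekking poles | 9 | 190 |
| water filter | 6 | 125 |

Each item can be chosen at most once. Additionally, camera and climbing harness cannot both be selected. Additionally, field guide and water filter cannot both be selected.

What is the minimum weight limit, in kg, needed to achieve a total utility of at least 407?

12

Minimise kg subject to total utility ≥ 407.
climbing harness + thermos reaches 455 using 12 kg.
Any bundle with less than 12 kg falls short of 407.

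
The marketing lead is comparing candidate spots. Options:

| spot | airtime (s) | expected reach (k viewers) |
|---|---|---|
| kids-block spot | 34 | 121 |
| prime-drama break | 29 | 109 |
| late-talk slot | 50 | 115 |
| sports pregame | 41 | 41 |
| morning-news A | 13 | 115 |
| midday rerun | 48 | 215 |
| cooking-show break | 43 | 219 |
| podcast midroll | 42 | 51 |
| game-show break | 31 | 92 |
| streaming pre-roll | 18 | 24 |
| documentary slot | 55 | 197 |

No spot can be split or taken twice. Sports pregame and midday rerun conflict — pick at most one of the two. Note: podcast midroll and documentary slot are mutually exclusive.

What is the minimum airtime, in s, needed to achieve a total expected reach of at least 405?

Need the lightest bundle worth ≥ 405.
prime-drama break + morning-news A + cooking-show break: 443 expected reach at 85 s.
Any bundle with less than 85 s falls short of 405.

85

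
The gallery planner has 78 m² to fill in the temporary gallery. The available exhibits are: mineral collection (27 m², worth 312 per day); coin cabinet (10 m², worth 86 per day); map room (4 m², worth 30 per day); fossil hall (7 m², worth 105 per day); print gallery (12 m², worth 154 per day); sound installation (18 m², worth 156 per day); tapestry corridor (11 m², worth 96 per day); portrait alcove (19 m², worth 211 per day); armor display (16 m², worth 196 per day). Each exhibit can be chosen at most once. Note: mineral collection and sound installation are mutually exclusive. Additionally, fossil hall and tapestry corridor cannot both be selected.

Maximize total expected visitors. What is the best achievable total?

903

Density check — fossil hall 15.00, print gallery 12.83, armor display 12.25, mineral collection 11.56 are the best per m².
Mineral collection + map room + print gallery + portrait alcove + armor display uses 78 of the 78 m² and totals 903.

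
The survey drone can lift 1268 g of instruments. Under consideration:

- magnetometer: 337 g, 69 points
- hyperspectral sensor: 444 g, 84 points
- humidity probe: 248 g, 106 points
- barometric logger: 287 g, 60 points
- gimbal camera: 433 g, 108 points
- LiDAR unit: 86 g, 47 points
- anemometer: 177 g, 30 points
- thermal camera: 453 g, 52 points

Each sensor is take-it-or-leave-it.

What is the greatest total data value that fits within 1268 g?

By data value per g: LiDAR unit 0.55, humidity probe 0.43, gimbal camera 0.25 lead.
Taking humidity probe + barometric logger + gimbal camera + LiDAR unit + anemometer: 1231 g used, 351 in data value.
Next best is hyperspectral sensor + humidity probe + gimbal camera + LiDAR unit at 345 (1211 g) — short by 6.

351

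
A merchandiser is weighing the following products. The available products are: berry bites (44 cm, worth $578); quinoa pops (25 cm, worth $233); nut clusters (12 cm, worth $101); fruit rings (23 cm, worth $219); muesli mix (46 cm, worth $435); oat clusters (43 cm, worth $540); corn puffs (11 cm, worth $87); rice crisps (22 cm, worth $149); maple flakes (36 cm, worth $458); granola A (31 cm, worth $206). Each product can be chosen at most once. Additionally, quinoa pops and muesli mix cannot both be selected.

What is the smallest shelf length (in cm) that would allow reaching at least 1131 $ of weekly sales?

92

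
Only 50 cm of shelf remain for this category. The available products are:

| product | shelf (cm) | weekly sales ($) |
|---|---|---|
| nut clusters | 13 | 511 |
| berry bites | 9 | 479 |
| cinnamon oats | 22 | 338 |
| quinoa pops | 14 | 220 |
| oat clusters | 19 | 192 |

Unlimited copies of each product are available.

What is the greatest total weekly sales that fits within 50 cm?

Ranking by ratio (weekly sales/cm): berry bites 53.22, nut clusters 39.31, quinoa pops 15.71, cinnamon oats 15.36.
A density-first pass picks 5×berry bites — 2395 at 45 cm.
Replace berry bites with nut clusters: the trade gains 32 net, giving 2427 at 49 cm.

2427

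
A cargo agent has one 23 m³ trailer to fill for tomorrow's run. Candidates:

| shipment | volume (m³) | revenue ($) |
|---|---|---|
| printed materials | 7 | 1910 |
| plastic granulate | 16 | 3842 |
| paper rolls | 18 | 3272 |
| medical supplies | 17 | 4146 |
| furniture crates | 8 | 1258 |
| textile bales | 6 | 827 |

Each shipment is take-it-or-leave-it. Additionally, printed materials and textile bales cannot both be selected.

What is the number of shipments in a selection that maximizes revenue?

Best achievable revenue is 5752.
printed materials + plastic granulate hits 5752 at 23 m³.
Any selection reaching 5752 contains exactly 2 shipments.

2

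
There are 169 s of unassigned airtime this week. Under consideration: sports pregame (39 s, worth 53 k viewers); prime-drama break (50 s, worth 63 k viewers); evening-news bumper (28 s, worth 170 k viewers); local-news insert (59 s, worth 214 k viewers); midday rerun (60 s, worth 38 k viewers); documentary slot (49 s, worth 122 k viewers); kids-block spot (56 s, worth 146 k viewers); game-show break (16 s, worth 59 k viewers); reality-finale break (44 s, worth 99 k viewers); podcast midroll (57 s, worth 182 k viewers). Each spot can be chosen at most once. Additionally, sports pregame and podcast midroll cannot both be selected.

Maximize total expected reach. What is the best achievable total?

Ranking by ratio (expected reach/s): evening-news bumper 6.07, game-show break 3.69, local-news insert 3.63, podcast midroll 3.19.
Evening-news bumper + local-news insert + game-show break + podcast midroll uses 160 of the 169 s and totals 625.
An exhaustive check of the 1024 subsets confirms 625.

625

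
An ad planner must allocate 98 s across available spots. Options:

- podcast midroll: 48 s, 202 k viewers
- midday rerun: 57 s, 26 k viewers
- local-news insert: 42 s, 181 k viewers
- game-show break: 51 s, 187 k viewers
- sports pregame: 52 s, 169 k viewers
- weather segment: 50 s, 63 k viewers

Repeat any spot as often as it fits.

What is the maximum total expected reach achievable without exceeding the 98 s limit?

The ratio heuristic lands on 2×local-news insert (362) but leaves 14 s idle.
Dropping 2×local-news insert frees 84 s; slotting in 2×podcast midroll (96 s) lifts the total to 404 at 96 s.
No other feasible combination exceeds 404.

404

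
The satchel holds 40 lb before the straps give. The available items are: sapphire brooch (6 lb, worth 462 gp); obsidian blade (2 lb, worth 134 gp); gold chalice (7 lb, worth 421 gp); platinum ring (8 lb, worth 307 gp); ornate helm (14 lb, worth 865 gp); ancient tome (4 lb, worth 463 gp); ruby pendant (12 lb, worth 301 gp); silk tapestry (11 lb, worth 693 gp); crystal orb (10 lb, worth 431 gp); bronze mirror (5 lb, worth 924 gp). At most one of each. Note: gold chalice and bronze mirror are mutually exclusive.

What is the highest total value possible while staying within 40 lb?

Sapphire brooch + ornate helm + ancient tome + silk tapestry + bronze mirror uses 40 of the 40 lb and totals 3407.

3407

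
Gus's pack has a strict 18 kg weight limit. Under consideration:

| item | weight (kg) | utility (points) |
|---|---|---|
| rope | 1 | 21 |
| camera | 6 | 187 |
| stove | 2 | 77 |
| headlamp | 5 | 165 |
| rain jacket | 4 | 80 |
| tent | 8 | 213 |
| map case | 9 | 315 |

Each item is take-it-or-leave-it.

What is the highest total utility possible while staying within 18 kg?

600

Ranking by ratio (utility/kg): stove 38.50, map case 35.00, headlamp 33.00, camera 31.17.
The ratio heuristic lands on rope + stove + headlamp + map case (578) but leaves 1 kg idle.
The 5 kg tied up in headlamp is better spent on camera — total rises to 600 (18 kg).
No other feasible combination exceeds 600.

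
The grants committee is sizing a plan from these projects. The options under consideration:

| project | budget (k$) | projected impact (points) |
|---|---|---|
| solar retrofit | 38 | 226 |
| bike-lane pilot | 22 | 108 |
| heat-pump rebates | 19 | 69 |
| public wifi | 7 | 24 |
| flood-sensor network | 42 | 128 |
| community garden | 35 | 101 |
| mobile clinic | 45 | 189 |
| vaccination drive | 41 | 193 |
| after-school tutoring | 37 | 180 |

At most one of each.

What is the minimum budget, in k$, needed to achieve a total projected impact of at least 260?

57

Minimise k$ subject to total projected impact ≥ 260.
solar retrofit + heat-pump rebates reaches 295 using 57 k$.
Below 57 k$ the best achievable stays under 260.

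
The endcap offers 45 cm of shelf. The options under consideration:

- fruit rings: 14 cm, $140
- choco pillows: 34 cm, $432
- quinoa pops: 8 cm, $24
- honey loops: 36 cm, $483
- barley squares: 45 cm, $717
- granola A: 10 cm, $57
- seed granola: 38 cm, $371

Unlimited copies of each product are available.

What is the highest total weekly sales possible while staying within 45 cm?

Density check — barley squares 15.93, honey loops 13.42, choco pillows 12.71 are the best per cm.
Taking barley squares: 45 cm used, 717 in weekly sales.
That's the maximum — no swap from here does better than 717.

717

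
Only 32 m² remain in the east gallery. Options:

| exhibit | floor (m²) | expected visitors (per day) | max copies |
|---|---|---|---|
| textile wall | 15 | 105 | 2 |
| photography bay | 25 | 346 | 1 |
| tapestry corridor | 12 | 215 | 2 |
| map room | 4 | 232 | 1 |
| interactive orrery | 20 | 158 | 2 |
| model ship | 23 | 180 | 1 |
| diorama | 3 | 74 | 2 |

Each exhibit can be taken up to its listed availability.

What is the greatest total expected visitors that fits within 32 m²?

736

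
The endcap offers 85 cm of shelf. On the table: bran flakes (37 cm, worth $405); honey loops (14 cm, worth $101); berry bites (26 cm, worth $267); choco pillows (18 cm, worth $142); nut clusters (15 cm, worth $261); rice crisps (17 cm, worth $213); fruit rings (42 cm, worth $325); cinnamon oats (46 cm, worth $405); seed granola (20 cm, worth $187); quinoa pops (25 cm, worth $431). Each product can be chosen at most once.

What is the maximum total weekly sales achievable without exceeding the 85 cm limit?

1172

Best packing: berry bites + nut clusters + rice crisps + quinoa pops — 83 cm, 1172 total.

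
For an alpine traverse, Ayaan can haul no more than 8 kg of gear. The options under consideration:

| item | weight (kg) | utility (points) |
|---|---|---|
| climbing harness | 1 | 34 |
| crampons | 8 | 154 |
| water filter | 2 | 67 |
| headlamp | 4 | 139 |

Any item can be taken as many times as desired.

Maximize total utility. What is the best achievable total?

278

Best packing: 2×headlamp — 8 kg, 278 total.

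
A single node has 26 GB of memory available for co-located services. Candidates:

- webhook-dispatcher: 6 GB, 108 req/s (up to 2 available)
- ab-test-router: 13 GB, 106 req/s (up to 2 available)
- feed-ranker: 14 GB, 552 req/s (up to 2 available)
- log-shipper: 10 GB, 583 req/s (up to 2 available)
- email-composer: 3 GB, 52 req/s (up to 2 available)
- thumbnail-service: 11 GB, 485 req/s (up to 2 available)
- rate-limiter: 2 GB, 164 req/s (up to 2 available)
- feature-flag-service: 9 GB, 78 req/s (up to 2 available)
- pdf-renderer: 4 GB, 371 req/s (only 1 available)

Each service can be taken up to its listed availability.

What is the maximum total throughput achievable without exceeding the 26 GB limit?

Density check — pdf-renderer 92.75, rate-limiter 82.00, log-shipper 58.30, thumbnail-service 44.09 are the best per GB.
Taking the top-ratio services first gives webhook-dispatcher + log-shipper + 2×rate-limiter + pdf-renderer for 1390 (24 GB).
Replace webhook-dispatcher and rate-limiter with log-shipper: the trade gains 311 net, giving 1701 at 26 GB.

1701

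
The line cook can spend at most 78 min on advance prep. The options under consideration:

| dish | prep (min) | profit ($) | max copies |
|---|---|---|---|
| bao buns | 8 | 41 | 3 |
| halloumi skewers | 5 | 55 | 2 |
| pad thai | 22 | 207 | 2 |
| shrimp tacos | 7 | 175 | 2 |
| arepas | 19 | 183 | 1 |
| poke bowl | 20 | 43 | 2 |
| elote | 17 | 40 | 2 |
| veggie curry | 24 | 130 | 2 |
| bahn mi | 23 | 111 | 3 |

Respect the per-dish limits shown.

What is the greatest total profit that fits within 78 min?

947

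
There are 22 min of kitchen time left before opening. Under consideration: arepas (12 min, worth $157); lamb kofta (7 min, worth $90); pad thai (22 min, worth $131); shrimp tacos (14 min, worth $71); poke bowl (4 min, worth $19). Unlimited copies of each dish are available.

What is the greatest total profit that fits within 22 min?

Greedy by ratio would take arepas + lamb kofta: 19 min used, total 247.
Dropping arepas frees 12 min; slotting in 2×lamb kofta (14 min) lifts the total to 270 at 21 min.
No other feasible combination exceeds 270.

270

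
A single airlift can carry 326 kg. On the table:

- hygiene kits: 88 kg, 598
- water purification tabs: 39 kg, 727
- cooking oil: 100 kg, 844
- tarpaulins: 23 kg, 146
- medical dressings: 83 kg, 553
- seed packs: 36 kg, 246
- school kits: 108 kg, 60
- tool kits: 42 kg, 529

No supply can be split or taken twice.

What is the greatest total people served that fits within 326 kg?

Taking the top-ratio supplies first gives hygiene kits + water purification tabs + cooking oil + seed packs + tool kits for 2944 (305 kg).
Replace hygiene kits with tarpaulins + medical dressings: the trade gains 101 net, giving 3045 at 323 kg.

3045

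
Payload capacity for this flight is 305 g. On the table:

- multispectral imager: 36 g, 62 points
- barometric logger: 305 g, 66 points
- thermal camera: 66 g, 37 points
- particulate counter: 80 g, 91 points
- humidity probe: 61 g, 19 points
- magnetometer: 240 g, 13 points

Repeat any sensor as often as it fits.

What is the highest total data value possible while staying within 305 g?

8×multispectral imager uses 288 of the 305 g and totals 496.
Nothing else within 305 g beats 496.

496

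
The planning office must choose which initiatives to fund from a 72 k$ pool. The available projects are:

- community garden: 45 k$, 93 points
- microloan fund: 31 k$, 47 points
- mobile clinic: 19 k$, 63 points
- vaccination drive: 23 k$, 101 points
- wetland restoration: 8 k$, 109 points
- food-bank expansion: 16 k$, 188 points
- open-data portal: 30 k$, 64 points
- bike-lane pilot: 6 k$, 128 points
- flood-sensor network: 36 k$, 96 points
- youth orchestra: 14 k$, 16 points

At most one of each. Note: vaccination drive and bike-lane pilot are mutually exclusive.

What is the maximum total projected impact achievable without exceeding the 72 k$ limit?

Taking wetland restoration + food-bank expansion + bike-lane pilot + flood-sensor network: 66 k$ used, 521 in projected impact.

521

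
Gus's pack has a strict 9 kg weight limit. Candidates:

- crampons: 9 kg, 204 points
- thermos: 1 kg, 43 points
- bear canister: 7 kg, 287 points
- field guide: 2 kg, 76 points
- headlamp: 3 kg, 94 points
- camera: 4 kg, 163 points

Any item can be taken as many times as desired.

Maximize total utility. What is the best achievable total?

387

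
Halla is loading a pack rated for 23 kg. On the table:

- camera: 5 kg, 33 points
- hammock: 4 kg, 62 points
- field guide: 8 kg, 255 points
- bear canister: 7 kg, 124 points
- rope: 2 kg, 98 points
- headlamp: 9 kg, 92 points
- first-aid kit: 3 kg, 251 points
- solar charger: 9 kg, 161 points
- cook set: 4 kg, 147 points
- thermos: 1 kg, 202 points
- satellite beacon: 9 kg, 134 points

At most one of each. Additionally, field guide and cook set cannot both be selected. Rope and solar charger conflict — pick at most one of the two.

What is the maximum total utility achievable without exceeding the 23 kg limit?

940

Density check — thermos 202.00, first-aid kit 83.67, rope 49.00, cook set 36.75 are the best per kg.
Taking field guide + rope + first-aid kit + thermos + satellite beacon: 23 kg used, 940 in utility.
Runner-up field guide + bear canister + rope + first-aid kit + thermos tops out at 930.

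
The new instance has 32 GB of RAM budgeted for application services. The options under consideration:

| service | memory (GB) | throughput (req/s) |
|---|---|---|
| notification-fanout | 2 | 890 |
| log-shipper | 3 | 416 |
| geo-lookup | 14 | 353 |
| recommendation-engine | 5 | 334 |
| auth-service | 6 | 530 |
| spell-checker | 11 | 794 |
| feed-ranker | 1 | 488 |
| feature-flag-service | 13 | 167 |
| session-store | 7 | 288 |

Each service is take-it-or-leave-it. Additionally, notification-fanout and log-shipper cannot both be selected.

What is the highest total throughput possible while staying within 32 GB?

3324

Notification-fanout + recommendation-engine + auth-service + spell-checker + feed-ranker + session-store uses 32 of the 32 GB and totals 3324.
The closest alternative, notification-fanout + recommendation-engine + auth-service + spell-checker + feed-ranker, reaches only 3036.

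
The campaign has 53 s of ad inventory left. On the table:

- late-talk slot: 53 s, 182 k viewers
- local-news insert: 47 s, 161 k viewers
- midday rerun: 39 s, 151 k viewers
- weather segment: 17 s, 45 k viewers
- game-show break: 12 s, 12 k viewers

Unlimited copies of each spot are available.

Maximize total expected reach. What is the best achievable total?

The ratio heuristic lands on midday rerun + game-show break (163) but leaves 2 s idle.
Dropping midday rerun and game-show break frees 51 s; slotting in late-talk slot (53 s) lifts the total to 182 at 53 s.
Nothing else within 53 s beats 182.

182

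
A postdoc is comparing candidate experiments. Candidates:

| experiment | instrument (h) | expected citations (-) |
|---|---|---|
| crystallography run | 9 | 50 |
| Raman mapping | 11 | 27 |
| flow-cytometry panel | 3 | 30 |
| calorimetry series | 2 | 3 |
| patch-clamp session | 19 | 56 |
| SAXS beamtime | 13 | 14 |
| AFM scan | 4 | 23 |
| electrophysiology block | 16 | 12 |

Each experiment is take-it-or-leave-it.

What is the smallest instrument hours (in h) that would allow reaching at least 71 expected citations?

Look for the lowest-instrument combination reaching 71.
crystallography run + flow-cytometry panel: 80 expected citations at 12 h.
Any bundle with less than 12 h falls short of 71.

12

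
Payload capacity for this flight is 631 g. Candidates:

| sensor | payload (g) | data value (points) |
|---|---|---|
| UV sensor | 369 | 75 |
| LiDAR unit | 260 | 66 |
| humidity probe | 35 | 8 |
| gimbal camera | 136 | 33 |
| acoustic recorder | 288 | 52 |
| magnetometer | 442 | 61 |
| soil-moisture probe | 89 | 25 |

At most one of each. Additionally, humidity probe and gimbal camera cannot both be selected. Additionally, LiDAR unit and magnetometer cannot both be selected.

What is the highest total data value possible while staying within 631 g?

141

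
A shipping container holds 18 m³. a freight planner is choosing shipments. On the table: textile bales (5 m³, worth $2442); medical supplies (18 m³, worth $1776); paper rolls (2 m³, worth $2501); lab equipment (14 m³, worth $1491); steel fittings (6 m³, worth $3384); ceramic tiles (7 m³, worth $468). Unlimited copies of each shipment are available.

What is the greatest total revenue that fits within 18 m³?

22509

Taking 9×paper rolls: 18 m³ used, 22509 in revenue.
No other feasible combination exceeds 22509.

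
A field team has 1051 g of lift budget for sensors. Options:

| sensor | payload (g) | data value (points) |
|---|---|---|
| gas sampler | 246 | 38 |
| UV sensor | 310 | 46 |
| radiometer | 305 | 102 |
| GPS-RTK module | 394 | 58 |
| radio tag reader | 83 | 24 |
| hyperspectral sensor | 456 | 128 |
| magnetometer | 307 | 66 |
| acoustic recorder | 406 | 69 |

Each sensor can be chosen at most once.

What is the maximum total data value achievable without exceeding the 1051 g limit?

268

A density-first pass picks radiometer + radio tag reader + hyperspectral sensor — 254 at 844 g.
Dropping radio tag reader frees 83 g; slotting in gas sampler (246 g) lifts the total to 268 at 1007 g.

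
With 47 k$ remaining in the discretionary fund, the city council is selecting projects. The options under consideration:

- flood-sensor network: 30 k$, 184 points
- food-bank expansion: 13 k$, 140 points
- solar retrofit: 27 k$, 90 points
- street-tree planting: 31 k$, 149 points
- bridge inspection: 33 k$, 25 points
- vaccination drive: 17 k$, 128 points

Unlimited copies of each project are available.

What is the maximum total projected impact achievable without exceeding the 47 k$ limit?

Density check — food-bank expansion 10.77, vaccination drive 7.53, flood-sensor network 6.13, street-tree planting 4.81 are the best per k$.
Taking 3×food-bank expansion: 39 k$ used, 420 in projected impact.
The spare 8 k$ is too small for any remaining project, and no exchange beats 420.

420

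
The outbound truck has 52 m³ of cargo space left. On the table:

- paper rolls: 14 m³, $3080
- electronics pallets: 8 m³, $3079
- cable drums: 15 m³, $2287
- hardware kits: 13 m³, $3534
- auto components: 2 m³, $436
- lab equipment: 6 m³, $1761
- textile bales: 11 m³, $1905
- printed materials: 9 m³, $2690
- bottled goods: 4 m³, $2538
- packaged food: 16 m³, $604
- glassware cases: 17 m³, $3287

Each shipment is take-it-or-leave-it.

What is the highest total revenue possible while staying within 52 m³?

15507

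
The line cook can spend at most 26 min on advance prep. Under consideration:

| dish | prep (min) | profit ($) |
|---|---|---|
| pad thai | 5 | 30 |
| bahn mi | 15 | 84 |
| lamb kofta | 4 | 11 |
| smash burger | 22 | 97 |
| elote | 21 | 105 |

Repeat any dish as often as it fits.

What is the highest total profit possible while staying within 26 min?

150

Density check — pad thai 6.00, bahn mi 5.60, elote 5.00, smash burger 4.41 are the best per min.
5×pad thai uses 25 of the 26 min and totals 150.
The spare 1 min is too small for any remaining dish, and no exchange beats 150.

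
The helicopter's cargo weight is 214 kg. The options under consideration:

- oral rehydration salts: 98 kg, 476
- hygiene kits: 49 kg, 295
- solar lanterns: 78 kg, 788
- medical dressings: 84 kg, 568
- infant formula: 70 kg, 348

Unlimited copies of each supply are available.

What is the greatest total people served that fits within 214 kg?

Density check — solar lanterns 10.10, medical dressings 6.76, hygiene kits 6.02, infant formula 4.97 are the best per kg.
The ratio ordering already packs tightly: hygiene kits + 2×solar lanterns, 205 kg, 1871.

1871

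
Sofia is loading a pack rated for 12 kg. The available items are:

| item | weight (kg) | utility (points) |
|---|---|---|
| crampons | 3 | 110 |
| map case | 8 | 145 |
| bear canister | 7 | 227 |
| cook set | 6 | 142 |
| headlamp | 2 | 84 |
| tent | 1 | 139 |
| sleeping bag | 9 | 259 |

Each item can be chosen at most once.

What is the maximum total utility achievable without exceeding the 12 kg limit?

482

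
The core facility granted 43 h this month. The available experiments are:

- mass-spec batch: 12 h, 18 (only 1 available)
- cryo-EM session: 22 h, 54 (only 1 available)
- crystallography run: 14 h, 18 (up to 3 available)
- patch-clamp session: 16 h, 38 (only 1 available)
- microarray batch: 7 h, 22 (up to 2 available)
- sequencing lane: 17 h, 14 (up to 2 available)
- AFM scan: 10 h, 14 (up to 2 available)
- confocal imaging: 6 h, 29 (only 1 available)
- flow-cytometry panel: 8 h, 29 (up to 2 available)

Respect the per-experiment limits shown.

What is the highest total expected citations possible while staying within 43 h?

134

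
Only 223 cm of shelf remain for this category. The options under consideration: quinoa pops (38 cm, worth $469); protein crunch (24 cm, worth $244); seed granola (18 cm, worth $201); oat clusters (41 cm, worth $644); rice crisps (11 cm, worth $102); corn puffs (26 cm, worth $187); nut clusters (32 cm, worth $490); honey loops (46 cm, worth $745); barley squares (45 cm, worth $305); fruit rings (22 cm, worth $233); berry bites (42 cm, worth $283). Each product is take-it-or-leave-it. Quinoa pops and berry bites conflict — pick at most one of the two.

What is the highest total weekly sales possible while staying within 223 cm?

Best packing: quinoa pops + protein crunch + seed granola + oat clusters + nut clusters + honey loops + fruit rings — 221 cm, 3026 total.
The spare 2 cm is too small for any remaining product, and no feasible exchange beats 3026.

3026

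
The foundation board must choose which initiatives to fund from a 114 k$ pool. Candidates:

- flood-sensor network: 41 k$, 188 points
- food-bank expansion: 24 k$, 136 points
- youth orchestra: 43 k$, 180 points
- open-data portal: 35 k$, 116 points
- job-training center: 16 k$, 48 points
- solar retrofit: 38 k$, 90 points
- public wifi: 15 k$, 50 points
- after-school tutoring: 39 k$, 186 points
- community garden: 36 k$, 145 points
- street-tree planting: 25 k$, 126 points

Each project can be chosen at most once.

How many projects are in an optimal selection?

Optimal total is 517.
For example food-bank expansion + public wifi + after-school tutoring + community garden achieves it, using 114 k$.
Every optimal selection uses 4 projects.

4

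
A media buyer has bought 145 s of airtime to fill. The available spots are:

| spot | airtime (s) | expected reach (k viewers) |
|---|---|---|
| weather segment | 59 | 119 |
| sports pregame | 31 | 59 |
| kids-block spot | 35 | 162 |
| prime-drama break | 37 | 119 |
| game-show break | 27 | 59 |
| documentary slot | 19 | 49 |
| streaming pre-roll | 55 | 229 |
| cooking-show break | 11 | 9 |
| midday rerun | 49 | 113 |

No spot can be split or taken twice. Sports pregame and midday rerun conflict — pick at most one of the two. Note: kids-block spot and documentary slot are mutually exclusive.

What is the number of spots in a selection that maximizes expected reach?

Best achievable expected reach is 519.
One optimal bundle: kids-block spot + prime-drama break + streaming pre-roll + cooking-show break (138 s).
Any selection reaching 519 contains exactly 4 spots.

4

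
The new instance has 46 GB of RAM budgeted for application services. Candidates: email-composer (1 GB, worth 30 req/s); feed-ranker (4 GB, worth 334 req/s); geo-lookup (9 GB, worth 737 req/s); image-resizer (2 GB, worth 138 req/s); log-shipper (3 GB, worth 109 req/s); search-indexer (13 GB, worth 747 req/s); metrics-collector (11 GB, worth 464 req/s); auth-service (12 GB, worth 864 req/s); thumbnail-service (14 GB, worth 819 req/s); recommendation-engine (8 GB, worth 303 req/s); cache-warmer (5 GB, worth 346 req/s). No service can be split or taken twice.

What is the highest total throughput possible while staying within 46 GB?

3238

Best packing: feed-ranker + geo-lookup + image-resizer + auth-service + thumbnail-service + cache-warmer — 46 GB, 3238 total.
Next best is email-composer + feed-ranker + geo-lookup + image-resizer + search-indexer + auth-service + cache-warmer at 3196 (46 GB) — short by 42.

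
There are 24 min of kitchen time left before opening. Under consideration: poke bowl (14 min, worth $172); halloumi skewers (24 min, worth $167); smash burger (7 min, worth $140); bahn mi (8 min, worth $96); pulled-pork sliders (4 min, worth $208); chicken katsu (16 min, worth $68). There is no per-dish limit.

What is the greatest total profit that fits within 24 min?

By profit per min: pulled-pork sliders 52.00, smash burger 20.00, poke bowl 12.29, bahn mi 12.00 lead.
Best packing: 6×pulled-pork sliders — 24 min, 1248 total.
Nothing else within 24 min beats 1248.

1248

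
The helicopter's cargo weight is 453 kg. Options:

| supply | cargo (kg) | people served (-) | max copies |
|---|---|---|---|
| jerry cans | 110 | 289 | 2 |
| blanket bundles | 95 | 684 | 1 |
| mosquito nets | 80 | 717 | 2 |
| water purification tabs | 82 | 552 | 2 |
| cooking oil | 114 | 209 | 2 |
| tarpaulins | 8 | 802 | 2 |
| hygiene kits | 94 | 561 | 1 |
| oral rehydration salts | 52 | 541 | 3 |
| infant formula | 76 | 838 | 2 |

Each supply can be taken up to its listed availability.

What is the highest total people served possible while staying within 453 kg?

5796

Greedy by ratio would take mosquito nets + 2×tarpaulins + 3×oral rehydration salts + 2×infant formula: 404 kg used, total 5620.
Replace oral rehydration salts with mosquito nets: the trade gains 176 net, giving 5796 at 432 kg.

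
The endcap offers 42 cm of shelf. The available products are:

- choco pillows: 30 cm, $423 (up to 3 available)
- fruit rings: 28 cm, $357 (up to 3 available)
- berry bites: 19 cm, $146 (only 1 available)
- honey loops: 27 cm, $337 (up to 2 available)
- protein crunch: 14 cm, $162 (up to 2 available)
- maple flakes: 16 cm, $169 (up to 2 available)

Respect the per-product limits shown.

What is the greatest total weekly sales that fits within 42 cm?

519

Filling by ratio: choco pillows for 423, with 12 cm left unused.
The 30 cm tied up in choco pillows is better spent on fruit rings + protein crunch — total rises to 519 (42 cm).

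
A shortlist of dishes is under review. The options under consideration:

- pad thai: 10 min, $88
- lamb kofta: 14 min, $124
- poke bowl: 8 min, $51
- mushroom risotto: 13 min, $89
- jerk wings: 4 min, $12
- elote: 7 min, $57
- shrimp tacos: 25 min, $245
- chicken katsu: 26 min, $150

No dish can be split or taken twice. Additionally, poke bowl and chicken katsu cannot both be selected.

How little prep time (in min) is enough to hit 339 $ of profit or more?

39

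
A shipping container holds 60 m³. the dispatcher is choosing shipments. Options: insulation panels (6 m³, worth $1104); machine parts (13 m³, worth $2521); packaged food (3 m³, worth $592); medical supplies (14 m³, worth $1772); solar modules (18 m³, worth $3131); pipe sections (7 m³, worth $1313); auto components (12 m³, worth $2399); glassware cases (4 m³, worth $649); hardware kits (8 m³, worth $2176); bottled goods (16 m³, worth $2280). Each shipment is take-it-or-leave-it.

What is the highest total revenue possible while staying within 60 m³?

Ranking by ratio (revenue/m³): hardware kits 272.00, auto components 199.92, packaged food 197.33, machine parts 193.92.
Taking the top-ratio shipments first gives insulation panels + machine parts + packaged food + pipe sections + auto components + glassware cases + hardware kits for 10754 (53 m³).
The 11 m³ tied up in pipe sections and glassware cases is better spent on solar modules — total rises to 11923 (60 m³).

11923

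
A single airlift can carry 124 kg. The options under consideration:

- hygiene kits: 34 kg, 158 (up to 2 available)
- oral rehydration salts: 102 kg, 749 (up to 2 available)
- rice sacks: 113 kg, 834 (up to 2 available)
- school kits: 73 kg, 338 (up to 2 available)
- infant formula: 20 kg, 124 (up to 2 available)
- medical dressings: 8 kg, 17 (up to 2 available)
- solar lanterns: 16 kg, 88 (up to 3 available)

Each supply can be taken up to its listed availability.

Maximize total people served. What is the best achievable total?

873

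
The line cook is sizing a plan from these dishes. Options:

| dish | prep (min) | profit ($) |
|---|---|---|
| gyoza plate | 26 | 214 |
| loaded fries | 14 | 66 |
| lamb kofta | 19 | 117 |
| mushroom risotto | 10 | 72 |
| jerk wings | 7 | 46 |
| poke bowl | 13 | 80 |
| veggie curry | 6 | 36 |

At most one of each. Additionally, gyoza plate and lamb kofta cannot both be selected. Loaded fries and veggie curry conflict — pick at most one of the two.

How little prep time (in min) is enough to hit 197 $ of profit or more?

Look for the lowest-prep combination reaching 197.
gyoza plate: 214 profit at 26 min.
Below 26 min the best achievable stays under 197.

26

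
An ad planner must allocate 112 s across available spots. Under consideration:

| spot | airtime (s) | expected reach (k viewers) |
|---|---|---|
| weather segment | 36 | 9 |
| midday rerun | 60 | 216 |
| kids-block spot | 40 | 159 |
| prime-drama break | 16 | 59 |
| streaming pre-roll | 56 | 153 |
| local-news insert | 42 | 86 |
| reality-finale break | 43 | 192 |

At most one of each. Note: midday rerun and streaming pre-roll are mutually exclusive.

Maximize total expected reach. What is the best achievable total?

410

Best packing: kids-block spot + prime-drama break + reality-finale break — 99 s, 410 total.
Every other selection either busts 112 s or breaks a pairing rule or fails to beat 410.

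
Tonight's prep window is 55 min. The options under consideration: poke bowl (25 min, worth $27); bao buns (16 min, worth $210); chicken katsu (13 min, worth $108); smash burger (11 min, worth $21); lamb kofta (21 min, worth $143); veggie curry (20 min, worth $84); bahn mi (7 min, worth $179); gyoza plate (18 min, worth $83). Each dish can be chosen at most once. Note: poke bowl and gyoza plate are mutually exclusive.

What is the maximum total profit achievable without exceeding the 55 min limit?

580

Taking bao buns + chicken katsu + bahn mi + gyoza plate: 54 min used, 580 in profit.
The spare 1 min is too small for any remaining dish, and no feasible exchange beats 580.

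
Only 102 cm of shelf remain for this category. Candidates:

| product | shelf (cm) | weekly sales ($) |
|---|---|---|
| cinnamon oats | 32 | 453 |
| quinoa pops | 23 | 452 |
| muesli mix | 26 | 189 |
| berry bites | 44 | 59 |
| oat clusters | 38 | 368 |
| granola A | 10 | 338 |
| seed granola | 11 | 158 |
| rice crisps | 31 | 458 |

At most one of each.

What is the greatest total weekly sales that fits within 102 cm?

1701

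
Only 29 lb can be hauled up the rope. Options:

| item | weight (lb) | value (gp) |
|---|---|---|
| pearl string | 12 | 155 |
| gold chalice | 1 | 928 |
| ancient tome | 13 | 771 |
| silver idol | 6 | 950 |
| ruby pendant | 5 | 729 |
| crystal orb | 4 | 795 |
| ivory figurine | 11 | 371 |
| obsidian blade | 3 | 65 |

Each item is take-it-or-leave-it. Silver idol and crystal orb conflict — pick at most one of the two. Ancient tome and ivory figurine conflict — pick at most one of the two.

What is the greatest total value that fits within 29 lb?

3443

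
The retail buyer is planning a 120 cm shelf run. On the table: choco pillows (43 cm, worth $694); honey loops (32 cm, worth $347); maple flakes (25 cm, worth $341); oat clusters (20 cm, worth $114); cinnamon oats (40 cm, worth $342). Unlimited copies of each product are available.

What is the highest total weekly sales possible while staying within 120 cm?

Ranking by ratio (weekly sales/cm): choco pillows 16.14, maple flakes 13.64, honey loops 10.84.
Greedy by ratio would take 2×choco pillows + maple flakes: 111 cm used, total 1729.
The 25 cm tied up in maple flakes is better spent on honey loops — total rises to 1735 (118 cm).
No other feasible combination exceeds 1735.

1735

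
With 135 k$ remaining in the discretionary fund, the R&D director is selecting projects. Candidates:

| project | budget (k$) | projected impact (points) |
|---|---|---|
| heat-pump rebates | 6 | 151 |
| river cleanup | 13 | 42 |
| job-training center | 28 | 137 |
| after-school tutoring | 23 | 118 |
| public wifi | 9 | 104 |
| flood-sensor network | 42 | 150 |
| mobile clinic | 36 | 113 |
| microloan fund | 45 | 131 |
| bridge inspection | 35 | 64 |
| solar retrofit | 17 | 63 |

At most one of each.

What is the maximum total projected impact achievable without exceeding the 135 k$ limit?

728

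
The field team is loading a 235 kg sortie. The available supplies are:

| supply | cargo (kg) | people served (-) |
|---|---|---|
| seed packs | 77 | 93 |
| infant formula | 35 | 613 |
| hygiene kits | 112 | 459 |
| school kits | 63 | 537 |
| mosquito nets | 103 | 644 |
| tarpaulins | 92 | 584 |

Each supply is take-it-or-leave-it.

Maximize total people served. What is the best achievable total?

Greedy by ratio would take infant formula + school kits + tarpaulins: 190 kg used, total 1734.
The 63 kg tied up in school kits is better spent on mosquito nets — total rises to 1841 (230 kg).

1841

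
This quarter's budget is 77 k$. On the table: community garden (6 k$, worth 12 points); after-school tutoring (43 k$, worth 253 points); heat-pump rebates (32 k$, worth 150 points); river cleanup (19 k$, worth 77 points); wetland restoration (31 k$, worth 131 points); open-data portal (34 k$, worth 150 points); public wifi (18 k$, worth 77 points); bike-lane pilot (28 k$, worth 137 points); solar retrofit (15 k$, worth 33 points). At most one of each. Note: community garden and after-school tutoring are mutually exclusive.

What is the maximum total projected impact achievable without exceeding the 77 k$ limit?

403

Taking after-school tutoring + heat-pump rebates: 75 k$ used, 403 in projected impact.
After-school tutoring + open-data portal (77 k$) also reaches 403 — a tie, but nothing goes higher.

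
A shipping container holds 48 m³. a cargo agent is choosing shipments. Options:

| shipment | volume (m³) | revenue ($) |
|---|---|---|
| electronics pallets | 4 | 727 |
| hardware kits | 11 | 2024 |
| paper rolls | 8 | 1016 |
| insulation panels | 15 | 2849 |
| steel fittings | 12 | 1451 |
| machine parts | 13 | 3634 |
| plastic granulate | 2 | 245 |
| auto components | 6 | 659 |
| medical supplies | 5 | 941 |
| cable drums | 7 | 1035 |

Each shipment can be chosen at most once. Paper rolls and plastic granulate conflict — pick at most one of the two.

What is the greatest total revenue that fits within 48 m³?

The ratio ordering already packs tightly: electronics pallets + hardware kits + insulation panels + machine parts + medical supplies, 48 m³, 10175.

10175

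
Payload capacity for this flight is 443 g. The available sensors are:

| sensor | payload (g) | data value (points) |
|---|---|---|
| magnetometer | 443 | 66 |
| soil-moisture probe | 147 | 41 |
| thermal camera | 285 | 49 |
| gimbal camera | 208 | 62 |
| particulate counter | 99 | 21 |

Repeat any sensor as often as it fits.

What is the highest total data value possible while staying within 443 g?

124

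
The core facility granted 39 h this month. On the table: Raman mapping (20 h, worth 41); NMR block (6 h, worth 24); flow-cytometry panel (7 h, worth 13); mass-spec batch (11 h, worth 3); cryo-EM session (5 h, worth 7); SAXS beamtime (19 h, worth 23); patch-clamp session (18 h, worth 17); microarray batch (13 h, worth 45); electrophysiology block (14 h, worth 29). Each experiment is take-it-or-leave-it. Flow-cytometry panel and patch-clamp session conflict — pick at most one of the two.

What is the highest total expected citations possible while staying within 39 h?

110

A density-first pass picks NMR block + cryo-EM session + microarray batch + electrophysiology block — 105 at 38 h.
Dropping cryo-EM session and electrophysiology block frees 19 h; slotting in Raman mapping (20 h) lifts the total to 110 at 39 h.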